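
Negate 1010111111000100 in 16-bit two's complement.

Original (sign bit 1, negative): 1010111111000100
Step 1 - Invert all bits: 0101000000111011
Step 2 - Add 1: 0101000000111100
Verification: 1010111111000100 + 0101000000111100 = 10000000000000000; discarding the end carry (carry out of the top bit) leaves the 16-bit value 0000000000000000, as required for x + (-x)



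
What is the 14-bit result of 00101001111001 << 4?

Original: 00101001111001 (decimal 2681)
Shift left by 4 positions
Append 4 zeros on the right and drop the 4 high bits that overflow the 14-bit width
Result: 10011110010000 (decimal 10128)
Equivalent: 2681 << 4 = 2681 × 2^4 = 42896, truncated to 14 bits = 10128



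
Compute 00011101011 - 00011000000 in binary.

Method 1 - Direct subtraction (column by column from the right: bit − bit − borrow-in; if negative, add 2 and borrow 1 from the next column):
borrow: 00000000000
        00011101011
-       00011000000
-------------------
        00000101011

Method 2 - Add two's complement:
Two's complement of 00011000000: invert → 11100111111, add 1 → 11101000000
  00011101011
+ 11101000000
-------------
 100000101011  (end carry out of the top bit = 1)
Discarding the end carry: 00000101011
Decimal check:
  00011101011 = 128 + 64 + 32 + 8 + 2 + 1 = 235
  00011000000 = 128 + 64 = 192
  235 - 192 = 43, and 00000101011 = 32 + 8 + 2 + 1 = 43 ✓



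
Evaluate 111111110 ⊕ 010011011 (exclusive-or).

XOR: 1 when bits differ
  111111110
^ 010011011
-----------
  101100101
Decimal: 510 ^ 155 = 357



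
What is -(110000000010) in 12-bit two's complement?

Original (sign bit 1, negative): 110000000010
Step 1 - Invert all bits: 001111111101
Step 2 - Add 1: 001111111110
Verification: 110000000010 + 001111111110 = 1000000000000; discarding the end carry (carry out of the top bit) leaves the 12-bit value 000000000000, as required for x + (-x)



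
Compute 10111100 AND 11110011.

AND: 1 only when both bits are 1
  10111100
& 11110011
----------
  10110000
Decimal: 188 & 243 = 176



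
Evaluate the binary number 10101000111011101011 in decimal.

Sum of powers of 2 for each 1-bit:
2^0 + 2^1 + 2^3 + 2^5 + 2^6 + 2^7 + 2^9 + 2^10 + 2^11 + 2^15 + 2^17 + 2^19
= 1 + 2 + 8 + 32 + 64 + 128 + 512 + 1024 + 2048 + 32768 + 131072 + 524288
= 691947



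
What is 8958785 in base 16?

Using repeated division by 16 (digits 10–15 are A–F):
8958785 ÷ 16 = 559924 remainder 1
559924 ÷ 16 = 34995 remainder 4
34995 ÷ 16 = 2187 remainder 3
2187 ÷ 16 = 136 remainder 11 (B)
136 ÷ 16 = 8 remainder 8
8 ÷ 16 = 0 remainder 8
Reading remainders bottom to top: 88B341



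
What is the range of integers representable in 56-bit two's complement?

For 56-bit two's complement:
Minimum: -2^55 = -36028797018963968
Maximum: 2^55 - 1 = 36028797018963967



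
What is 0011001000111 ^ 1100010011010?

XOR: 1 when bits differ
  0011001000111
^ 1100010011010
---------------
  1111011011101
Decimal: 1607 ^ 6298 = 7901



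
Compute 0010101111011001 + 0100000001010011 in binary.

Add column by column from the right: bit + bit + carry-in; write the sum mod 2, carry 1 when the sum is 2 or 3.
carry:  0000011110100110
        0010101111011001
+       0100000001010011
------------------------
       00110110000101100
(the carry out of the leftmost column, 0, becomes the leading bit)
Decimal check:
  0010101111011001 = 8192 + 2048 + 512 + 256 + 128 + 64 + 16 + 8 + 1 = 11225
  0100000001010011 = 16384 + 64 + 16 + 2 + 1 = 16467
  11225 + 16467 = 27692, and 00110110000101100 = 16384 + 8192 + 2048 + 1024 + 32 + 8 + 4 = 27692 ✓



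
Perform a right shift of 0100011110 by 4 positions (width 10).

Original: 0100011110 (decimal 286)
Shift right by 4 positions
Drop the 4 low bits; fill with zeros on the left
Result: 0000010001 (decimal 17)
Equivalent: 286 >> 4 = 286 ÷ 2^4 = 17



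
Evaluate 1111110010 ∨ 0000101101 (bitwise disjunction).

OR: 1 when either bit is 1
  1111110010
| 0000101101
------------
  1111111111
Decimal: 1010 | 45 = 1023



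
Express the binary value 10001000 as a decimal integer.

Sum of powers of 2 for each 1-bit:
2^3 + 2^7
= 8 + 128
= 136



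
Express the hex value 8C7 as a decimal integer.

Expand by place value (powers of 16):
Digit values: C = 12
8C7 = 8 × 16^2 + 12 × 16^1 + 7 × 16^0
= 8 × 256 + 12 × 16 + 7 × 1
= 2048 + 192 + 7
= 2247



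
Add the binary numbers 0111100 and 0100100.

Add column by column from the right: bit + bit + carry-in; write the sum mod 2, carry 1 when the sum is 2 or 3.
carry:  1111000
        0111100
+       0100100
---------------
       01100000
(the carry out of the leftmost column, 0, becomes the leading bit)
Decimal check:
  0111100 = 32 + 16 + 8 + 4 = 60
  0100100 = 32 + 4 = 36
  60 + 36 = 96, and 01100000 = 64 + 32 = 96 ✓



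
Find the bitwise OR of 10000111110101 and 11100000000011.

OR: 1 when either bit is 1
  10000111110101
| 11100000000011
----------------
  11100111110111
Decimal: 8693 | 14339 = 14839



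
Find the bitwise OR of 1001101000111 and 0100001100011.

OR: 1 when either bit is 1
  1001101000111
| 0100001100011
---------------
  1101101100111
Decimal: 4935 | 2147 = 7015



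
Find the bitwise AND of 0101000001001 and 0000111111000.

AND: 1 only when both bits are 1
  0101000001001
& 0000111111000
---------------
  0000000001000
Decimal: 2569 & 504 = 8



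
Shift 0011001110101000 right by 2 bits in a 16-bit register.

Original: 0011001110101000 (decimal 13224)
Shift right by 2 positions
Drop the 2 low bits; fill with zeros on the left
Result: 0000110011101010 (decimal 3306)
Equivalent: 13224 >> 2 = 13224 ÷ 2^2 = 3306



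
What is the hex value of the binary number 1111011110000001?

Group into 4-bit nibbles from right:
  1111 = F
  0111 = 7
  1000 = 8
  0001 = 1
Result: F781



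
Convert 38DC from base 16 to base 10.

Expand by place value (powers of 16):
Digit values: D = 13, C = 12
38DC = 3 × 16^3 + 8 × 16^2 + 13 × 16^1 + 12 × 16^0
= 3 × 4096 + 8 × 256 + 13 × 16 + 12 × 1
= 12288 + 2048 + 208 + 12
= 14556



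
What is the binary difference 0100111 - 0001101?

Method 1 - Direct subtraction (column by column from the right: bit − bit − borrow-in; if negative, add 2 and borrow 1 from the next column):
borrow: 0110000
        0100111
-       0001101
---------------
        0011010

Method 2 - Add two's complement:
Two's complement of 0001101: invert → 1110010, add 1 → 1110011
  0100111
+ 1110011
---------
 10011010  (end carry out of the top bit = 1)
Discarding the end carry: 0011010
Decimal check:
  0100111 = 32 + 4 + 2 + 1 = 39
  0001101 = 8 + 4 + 1 = 13
  39 - 13 = 26, and 0011010 = 16 + 8 + 2 = 26 ✓



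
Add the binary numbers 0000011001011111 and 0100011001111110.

Add column by column from the right: bit + bit + carry-in; write the sum mod 2, carry 1 when the sum is 2 or 3.
carry:  0000110011111100
        0000011001011111
+       0100011001111110
------------------------
       00100110011011101
(the carry out of the leftmost column, 0, becomes the leading bit)
Decimal check:
  0000011001011111 = 1024 + 512 + 64 + 16 + 8 + 4 + 2 + 1 = 1631
  0100011001111110 = 16384 + 1024 + 512 + 64 + 32 + 16 + 8 + 4 + 2 = 18046
  1631 + 18046 = 19677, and 00100110011011101 = 16384 + 2048 + 1024 + 128 + 64 + 16 + 8 + 4 + 1 = 19677 ✓



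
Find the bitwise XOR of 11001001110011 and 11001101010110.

XOR: 1 when bits differ
  11001001110011
^ 11001101010110
----------------
  00000100100101
Decimal: 12915 ^ 13142 = 293



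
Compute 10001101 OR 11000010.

OR: 1 when either bit is 1
  10001101
| 11000010
----------
  11001111
Decimal: 141 | 194 = 207



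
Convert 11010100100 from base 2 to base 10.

Sum of powers of 2 for each 1-bit:
2^2 + 2^5 + 2^7 + 2^9 + 2^10
= 4 + 32 + 128 + 512 + 1024
= 1700



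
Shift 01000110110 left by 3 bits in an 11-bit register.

Original: 01000110110 (decimal 566)
Shift left by 3 positions
Append 3 zeros on the right and drop the 3 high bits that overflow the 11-bit width
Result: 00110110000 (decimal 432)
Equivalent: 566 << 3 = 566 × 2^3 = 4528, truncated to 11 bits = 432



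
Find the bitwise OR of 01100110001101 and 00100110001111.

OR: 1 when either bit is 1
  01100110001101
| 00100110001111
----------------
  01100110001111
Decimal: 6541 | 2447 = 6543



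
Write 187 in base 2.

Using repeated division by 2:
187 ÷ 2 = 93 remainder 1
93 ÷ 2 = 46 remainder 1
46 ÷ 2 = 23 remainder 0
23 ÷ 2 = 11 remainder 1
11 ÷ 2 = 5 remainder 1
5 ÷ 2 = 2 remainder 1
2 ÷ 2 = 1 remainder 0
1 ÷ 2 = 0 remainder 1
Reading remainders bottom to top: 10111011



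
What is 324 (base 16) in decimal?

Expand by place value (powers of 16):
324 = 3 × 16^2 + 2 × 16^1 + 4 × 16^0
= 3 × 256 + 2 × 16 + 4 × 1
= 768 + 32 + 4
= 804



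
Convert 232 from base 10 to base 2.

Using repeated division by 2:
232 ÷ 2 = 116 remainder 0
116 ÷ 2 = 58 remainder 0
58 ÷ 2 = 29 remainder 0
29 ÷ 2 = 14 remainder 1
14 ÷ 2 = 7 remainder 0
7 ÷ 2 = 3 remainder 1
3 ÷ 2 = 1 remainder 1
1 ÷ 2 = 0 remainder 1
Reading remainders bottom to top: 11101000



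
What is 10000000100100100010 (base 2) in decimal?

Sum of powers of 2 for each 1-bit:
2^1 + 2^5 + 2^8 + 2^11 + 2^19
= 2 + 32 + 256 + 2048 + 524288
= 526626



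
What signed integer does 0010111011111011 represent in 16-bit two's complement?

Binary: 0010111011111011
Sign bit: 0 (non-negative)
Read directly as an unsigned value:
0010111011111011 = 8192 + 2048 + 1024 + 512 + 128 + 64 + 32 + 16 + 8 + 2 + 1 = 12027
Value: 12027



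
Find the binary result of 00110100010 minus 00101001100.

Method 1 - Direct subtraction (column by column from the right: bit − bit − borrow-in; if negative, add 2 and borrow 1 from the next column):
borrow: 00010111000
        00110100010
-       00101001100
-------------------
        00001010110

Method 2 - Add two's complement:
Two's complement of 00101001100: invert → 11010110011, add 1 → 11010110100
  00110100010
+ 11010110100
-------------
 100001010110  (end carry out of the top bit = 1)
Discarding the end carry: 00001010110
Decimal check:
  00110100010 = 256 + 128 + 32 + 2 = 418
  00101001100 = 256 + 64 + 8 + 4 = 332
  418 - 332 = 86, and 00001010110 = 64 + 16 + 4 + 2 = 86 ✓



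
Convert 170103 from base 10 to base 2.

Using repeated division by 2:
170103 ÷ 2 = 85051 remainder 1
85051 ÷ 2 = 42525 remainder 1
42525 ÷ 2 = 21262 remainder 1
21262 ÷ 2 = 10631 remainder 0
10631 ÷ 2 = 5315 remainder 1
5315 ÷ 2 = 2657 remainder 1
2657 ÷ 2 = 1328 remainder 1
1328 ÷ 2 = 664 remainder 0
664 ÷ 2 = 332 remainder 0
332 ÷ 2 = 166 remainder 0
166 ÷ 2 = 83 remainder 0
83 ÷ 2 = 41 remainder 1
41 ÷ 2 = 20 remainder 1
20 ÷ 2 = 10 remainder 0
10 ÷ 2 = 5 remainder 0
5 ÷ 2 = 2 remainder 1
2 ÷ 2 = 1 remainder 0
1 ÷ 2 = 0 remainder 1
Reading remainders bottom to top: 101001100001110111



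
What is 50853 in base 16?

Using repeated division by 16 (digits 10–15 are A–F):
50853 ÷ 16 = 3178 remainder 5
3178 ÷ 16 = 198 remainder 10 (A)
198 ÷ 16 = 12 remainder 6
12 ÷ 16 = 0 remainder 12 (C)
Reading remainders bottom to top: C6A5



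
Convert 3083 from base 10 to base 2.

Using repeated division by 2:
3083 ÷ 2 = 1541 remainder 1
1541 ÷ 2 = 770 remainder 1
770 ÷ 2 = 385 remainder 0
385 ÷ 2 = 192 remainder 1
192 ÷ 2 = 96 remainder 0
96 ÷ 2 = 48 remainder 0
48 ÷ 2 = 24 remainder 0
24 ÷ 2 = 12 remainder 0
12 ÷ 2 = 6 remainder 0
6 ÷ 2 = 3 remainder 0
3 ÷ 2 = 1 remainder 1
1 ÷ 2 = 0 remainder 1
Reading remainders bottom to top: 110000001011



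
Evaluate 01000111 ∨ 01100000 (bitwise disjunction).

OR: 1 when either bit is 1
  01000111
| 01100000
----------
  01100111
Decimal: 71 | 96 = 103



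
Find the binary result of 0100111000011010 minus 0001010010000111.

Method 1 - Direct subtraction (column by column from the right: bit − bit − borrow-in; if negative, add 2 and borrow 1 from the next column):
borrow: 0110001100001110
        0100111000011010
-       0001010010000111
------------------------
        0011100110010011

Method 2 - Add two's complement:
Two's complement of 0001010010000111: invert → 1110101101111000, add 1 → 1110101101111001
  0100111000011010
+ 1110101101111001
------------------
 10011100110010011  (end carry out of the top bit = 1)
Discarding the end carry: 0011100110010011
Decimal check:
  0100111000011010 = 16384 + 2048 + 1024 + 512 + 16 + 8 + 2 = 19994
  0001010010000111 = 4096 + 1024 + 128 + 4 + 2 + 1 = 5255
  19994 - 5255 = 14739, and 0011100110010011 = 8192 + 4096 + 2048 + 256 + 128 + 16 + 2 + 1 = 14739 ✓



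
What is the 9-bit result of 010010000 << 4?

Original: 010010000 (decimal 144)
Shift left by 4 positions
Append 4 zeros on the right and drop the 4 high bits that overflow the 9-bit width
Result: 100000000 (decimal 256)
Equivalent: 144 << 4 = 144 × 2^4 = 2304, truncated to 9 bits = 256



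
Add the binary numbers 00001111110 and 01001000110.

Add column by column from the right: bit + bit + carry-in; write the sum mod 2, carry 1 when the sum is 2 or 3.
carry:  00011111100
        00001111110
+       01001000110
-------------------
       001011000100
(the carry out of the leftmost column, 0, becomes the leading bit)
Decimal check:
  00001111110 = 64 + 32 + 16 + 8 + 4 + 2 = 126
  01001000110 = 512 + 64 + 4 + 2 = 582
  126 + 582 = 708, and 001011000100 = 512 + 128 + 64 + 4 = 708 ✓



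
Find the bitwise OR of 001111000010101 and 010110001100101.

OR: 1 when either bit is 1
  001111000010101
| 010110001100101
-----------------
  011111001110101
Decimal: 7701 | 11365 = 15989



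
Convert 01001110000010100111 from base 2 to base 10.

Sum of powers of 2 for each 1-bit:
2^0 + 2^1 + 2^2 + 2^5 + 2^7 + 2^13 + 2^14 + 2^15 + 2^18
= 1 + 2 + 4 + 32 + 128 + 8192 + 16384 + 32768 + 262144
= 319655



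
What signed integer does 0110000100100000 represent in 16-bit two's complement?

Binary: 0110000100100000
Sign bit: 0 (non-negative)
Read directly as an unsigned value:
0110000100100000 = 16384 + 8192 + 256 + 32 = 24864
Value: 24864



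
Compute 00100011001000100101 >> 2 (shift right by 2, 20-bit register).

Original: 00100011001000100101 (decimal 143909)
Shift right by 2 positions
Drop the 2 low bits; fill with zeros on the left
Result: 00001000110010001001 (decimal 35977)
Equivalent: 143909 >> 2 = 143909 ÷ 2^2 = 35977



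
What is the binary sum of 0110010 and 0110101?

Add column by column from the right: bit + bit + carry-in; write the sum mod 2, carry 1 when the sum is 2 or 3.
carry:  1100000
        0110010
+       0110101
---------------
       01100111
(the carry out of the leftmost column, 0, becomes the leading bit)
Decimal check:
  0110010 = 32 + 16 + 2 = 50
  0110101 = 32 + 16 + 4 + 1 = 53
  50 + 53 = 103, and 01100111 = 64 + 32 + 4 + 2 + 1 = 103 ✓



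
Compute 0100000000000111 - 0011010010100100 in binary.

Method 1 - Direct subtraction (column by column from the right: bit − bit − borrow-in; if negative, add 2 and borrow 1 from the next column):
borrow: 0111111111000000
        0100000000000111
-       0011010010100100
------------------------
        0000101101100011

Method 2 - Add two's complement:
Two's complement of 0011010010100100: invert → 1100101101011011, add 1 → 1100101101011100
  0100000000000111
+ 1100101101011100
------------------
 10000101101100011  (end carry out of the top bit = 1)
Discarding the end carry: 0000101101100011
Decimal check:
  0100000000000111 = 16384 + 4 + 2 + 1 = 16391
  0011010010100100 = 8192 + 4096 + 1024 + 128 + 32 + 4 = 13476
  16391 - 13476 = 2915, and 0000101101100011 = 2048 + 512 + 256 + 64 + 32 + 2 + 1 = 2915 ✓



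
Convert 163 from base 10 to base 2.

Using repeated division by 2:
163 ÷ 2 = 81 remainder 1
81 ÷ 2 = 40 remainder 1
40 ÷ 2 = 20 remainder 0
20 ÷ 2 = 10 remainder 0
10 ÷ 2 = 5 remainder 0
5 ÷ 2 = 2 remainder 1
2 ÷ 2 = 1 remainder 0
1 ÷ 2 = 0 remainder 1
Reading remainders bottom to top: 10100011



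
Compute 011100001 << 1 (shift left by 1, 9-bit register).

Original: 011100001 (decimal 225)
Shift left by 1 position
Append 1 zero on the right
Result: 111000010 (decimal 450)
Equivalent: 225 << 1 = 225 × 2^1 = 450



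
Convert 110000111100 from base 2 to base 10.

Sum of powers of 2 for each 1-bit:
2^2 + 2^3 + 2^4 + 2^5 + 2^10 + 2^11
= 4 + 8 + 16 + 32 + 1024 + 2048
= 3132



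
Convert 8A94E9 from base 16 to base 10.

Expand by place value (powers of 16):
Digit values: A = 10, E = 14
8A94E9 = 8 × 16^5 + 10 × 16^4 + 9 × 16^3 + 4 × 16^2 + 14 × 16^1 + 9 × 16^0
= 8 × 1048576 + 10 × 65536 + 9 × 4096 + 4 × 256 + 14 × 16 + 9 × 1
= 8388608 + 655360 + 36864 + 1024 + 224 + 9
= 9082089



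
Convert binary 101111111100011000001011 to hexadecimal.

Group into 4-bit nibbles from right:
  1011 = B
  1111 = F
  1100 = C
  0110 = 6
  0000 = 0
  1011 = B
Result: BFC60B



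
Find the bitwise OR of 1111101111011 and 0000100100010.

OR: 1 when either bit is 1
  1111101111011
| 0000100100010
---------------
  1111101111011
Decimal: 8059 | 290 = 8059



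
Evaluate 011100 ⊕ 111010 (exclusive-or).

XOR: 1 when bits differ
  011100
^ 111010
--------
  100110
Decimal: 28 ^ 58 = 38



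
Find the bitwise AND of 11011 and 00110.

AND: 1 only when both bits are 1
  11011
& 00110
-------
  00010
Decimal: 27 & 6 = 2



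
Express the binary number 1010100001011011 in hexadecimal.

Group into 4-bit nibbles from right:
  1010 = A
  1000 = 8
  0101 = 5
  1011 = B
Result: A85B



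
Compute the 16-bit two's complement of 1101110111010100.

Original (sign bit 1, negative): 1101110111010100
Step 1 - Invert all bits: 0010001000101011
Step 2 - Add 1: 0010001000101100
Verification: 1101110111010100 + 0010001000101100 = 10000000000000000; discarding the end carry (carry out of the top bit) leaves the 16-bit value 0000000000000000, as required for x + (-x)



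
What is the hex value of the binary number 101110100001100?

Group into 4-bit nibbles from right:
  0101 = 5
  1101 = D
  0000 = 0
  1100 = C
Result: 5D0C



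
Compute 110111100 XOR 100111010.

XOR: 1 when bits differ
  110111100
^ 100111010
-----------
  010000110
Decimal: 444 ^ 314 = 134



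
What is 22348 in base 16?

Using repeated division by 16 (digits 10–15 are A–F):
22348 ÷ 16 = 1396 remainder 12 (C)
1396 ÷ 16 = 87 remainder 4
87 ÷ 16 = 5 remainder 7
5 ÷ 16 = 0 remainder 5
Reading remainders bottom to top: 574C



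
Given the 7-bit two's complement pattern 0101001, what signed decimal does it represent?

Binary: 0101001
Sign bit: 0 (non-negative)
Read directly as an unsigned value:
0101001 = 32 + 8 + 1 = 41
Value: 41



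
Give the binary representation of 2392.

Using repeated division by 2:
2392 ÷ 2 = 1196 remainder 0
1196 ÷ 2 = 598 remainder 0
598 ÷ 2 = 299 remainder 0
299 ÷ 2 = 149 remainder 1
149 ÷ 2 = 74 remainder 1
74 ÷ 2 = 37 remainder 0
37 ÷ 2 = 18 remainder 1
18 ÷ 2 = 9 remainder 0
9 ÷ 2 = 4 remainder 1
4 ÷ 2 = 2 remainder 0
2 ÷ 2 = 1 remainder 0
1 ÷ 2 = 0 remainder 1
Reading remainders bottom to top: 100101011000



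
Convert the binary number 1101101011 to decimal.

Sum of powers of 2 for each 1-bit:
2^0 + 2^1 + 2^3 + 2^5 + 2^6 + 2^8 + 2^9
= 1 + 2 + 8 + 32 + 64 + 256 + 512
= 875



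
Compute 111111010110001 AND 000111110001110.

AND: 1 only when both bits are 1
  111111010110001
& 000111110001110
-----------------
  000111010000000
Decimal: 32433 & 3982 = 3712



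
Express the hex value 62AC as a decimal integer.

Expand by place value (powers of 16):
Digit values: A = 10, C = 12
62AC = 6 × 16^3 + 2 × 16^2 + 10 × 16^1 + 12 × 16^0
= 6 × 4096 + 2 × 256 + 10 × 16 + 12 × 1
= 24576 + 512 + 160 + 12
= 25260



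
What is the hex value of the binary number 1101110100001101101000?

Group into 4-bit nibbles from right:
  0011 = 3
  0111 = 7
  0100 = 4
  0011 = 3
  0110 = 6
  1000 = 8
Result: 374368



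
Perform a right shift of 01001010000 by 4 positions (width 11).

Original: 01001010000 (decimal 592)
Shift right by 4 positions
Drop the 4 low bits; fill with zeros on the left
Result: 00000100101 (decimal 37)
Equivalent: 592 >> 4 = 592 ÷ 2^4 = 37



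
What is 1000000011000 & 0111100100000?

AND: 1 only when both bits are 1
  1000000011000
& 0111100100000
---------------
  0000000000000
Decimal: 4120 & 3872 = 0



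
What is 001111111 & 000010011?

AND: 1 only when both bits are 1
  001111111
& 000010011
-----------
  000010011
Decimal: 127 & 19 = 19



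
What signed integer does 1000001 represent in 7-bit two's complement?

Binary: 1000001
Sign bit: 1 (negative)
Invert: 0111110
Add 1:  0111111
Magnitude: 0111111 = 32 + 16 + 8 + 4 + 2 + 1 = 63
Value: -63



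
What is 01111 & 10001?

AND: 1 only when both bits are 1
  01111
& 10001
-------
  00001
Decimal: 15 & 17 = 1



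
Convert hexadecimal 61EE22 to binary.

Convert each hex digit to 4 bits:
  6 = 0110
  1 = 0001
  E = 1110
  E = 1110
  2 = 0010
  2 = 0010
Concatenate: 011000011110111000100010



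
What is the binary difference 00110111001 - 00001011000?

Method 1 - Direct subtraction (column by column from the right: bit − bit − borrow-in; if negative, add 2 and borrow 1 from the next column):
borrow: 00010000000
        00110111001
-       00001011000
-------------------
        00101100001

Method 2 - Add two's complement:
Two's complement of 00001011000: invert → 11110100111, add 1 → 11110101000
  00110111001
+ 11110101000
-------------
 100101100001  (end carry out of the top bit = 1)
Discarding the end carry: 00101100001
Decimal check:
  00110111001 = 256 + 128 + 32 + 16 + 8 + 1 = 441
  00001011000 = 64 + 16 + 8 = 88
  441 - 88 = 353, and 00101100001 = 256 + 64 + 32 + 1 = 353 ✓



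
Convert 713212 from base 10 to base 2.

Using repeated division by 2:
713212 ÷ 2 = 356606 remainder 0
356606 ÷ 2 = 178303 remainder 0
178303 ÷ 2 = 89151 remainder 1
89151 ÷ 2 = 44575 remainder 1
44575 ÷ 2 = 22287 remainder 1
22287 ÷ 2 = 11143 remainder 1
11143 ÷ 2 = 5571 remainder 1
5571 ÷ 2 = 2785 remainder 1
2785 ÷ 2 = 1392 remainder 1
1392 ÷ 2 = 696 remainder 0
696 ÷ 2 = 348 remainder 0
348 ÷ 2 = 174 remainder 0
174 ÷ 2 = 87 remainder 0
87 ÷ 2 = 43 remainder 1
43 ÷ 2 = 21 remainder 1
21 ÷ 2 = 10 remainder 1
10 ÷ 2 = 5 remainder 0
5 ÷ 2 = 2 remainder 1
2 ÷ 2 = 1 remainder 0
1 ÷ 2 = 0 remainder 1
Reading remainders bottom to top: 10101110000111111100



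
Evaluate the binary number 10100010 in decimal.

Sum of powers of 2 for each 1-bit:
2^1 + 2^5 + 2^7
= 2 + 32 + 128
= 162



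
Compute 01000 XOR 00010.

XOR: 1 when bits differ
  01000
^ 00010
-------
  01010
Decimal: 8 ^ 2 = 10



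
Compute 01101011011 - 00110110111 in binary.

Method 1 - Direct subtraction (column by column from the right: bit − bit − borrow-in; if negative, add 2 and borrow 1 from the next column):
borrow: 01101001000
        01101011011
-       00110110111
-------------------
        00110100100

Method 2 - Add two's complement:
Two's complement of 00110110111: invert → 11001001000, add 1 → 11001001001
  01101011011
+ 11001001001
-------------
 100110100100  (end carry out of the top bit = 1)
Discarding the end carry: 00110100100
Decimal check:
  01101011011 = 512 + 256 + 64 + 16 + 8 + 2 + 1 = 859
  00110110111 = 256 + 128 + 32 + 16 + 4 + 2 + 1 = 439
  859 - 439 = 420, and 00110100100 = 256 + 128 + 32 + 4 = 420 ✓



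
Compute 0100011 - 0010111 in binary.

Method 1 - Direct subtraction (column by column from the right: bit − bit − borrow-in; if negative, add 2 and borrow 1 from the next column):
borrow: 0111000
        0100011
-       0010111
---------------
        0001100

Method 2 - Add two's complement:
Two's complement of 0010111: invert → 1101000, add 1 → 1101001
  0100011
+ 1101001
---------
 10001100  (end carry out of the top bit = 1)
Discarding the end carry: 0001100
Decimal check:
  0100011 = 32 + 2 + 1 = 35
  0010111 = 16 + 4 + 2 + 1 = 23
  35 - 23 = 12, and 0001100 = 8 + 4 = 12 ✓



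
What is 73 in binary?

Using repeated division by 2:
73 ÷ 2 = 36 remainder 1
36 ÷ 2 = 18 remainder 0
18 ÷ 2 = 9 remainder 0
9 ÷ 2 = 4 remainder 1
4 ÷ 2 = 2 remainder 0
2 ÷ 2 = 1 remainder 0
1 ÷ 2 = 0 remainder 1
Reading remainders bottom to top: 1001001



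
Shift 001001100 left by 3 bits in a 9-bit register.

Original: 001001100 (decimal 76)
Shift left by 3 positions
Append 3 zeros on the right and drop the 3 high bits that overflow the 9-bit width
Result: 001100000 (decimal 96)
Equivalent: 76 << 3 = 76 × 2^3 = 608, truncated to 9 bits = 96



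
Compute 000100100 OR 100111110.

OR: 1 when either bit is 1
  000100100
| 100111110
-----------
  100111110
Decimal: 36 | 318 = 318



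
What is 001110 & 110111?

AND: 1 only when both bits are 1
  001110
& 110111
--------
  000110
Decimal: 14 & 55 = 6



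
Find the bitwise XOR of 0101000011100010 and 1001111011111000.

XOR: 1 when bits differ
  0101000011100010
^ 1001111011111000
------------------
  1100111000011010
Decimal: 20706 ^ 40696 = 52762



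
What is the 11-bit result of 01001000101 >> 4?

Original: 01001000101 (decimal 581)
Shift right by 4 positions
Drop the 4 low bits; fill with zeros on the left
Result: 00000100100 (decimal 36)
Equivalent: 581 >> 4 = 581 ÷ 2^4 = 36



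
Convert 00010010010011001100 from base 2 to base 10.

Sum of powers of 2 for each 1-bit:
2^2 + 2^3 + 2^6 + 2^7 + 2^10 + 2^13 + 2^16
= 4 + 8 + 64 + 128 + 1024 + 8192 + 65536
= 74956



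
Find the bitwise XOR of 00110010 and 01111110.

XOR: 1 when bits differ
  00110010
^ 01111110
----------
  01001100
Decimal: 50 ^ 126 = 76



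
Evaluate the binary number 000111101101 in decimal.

Sum of powers of 2 for each 1-bit:
2^0 + 2^2 + 2^3 + 2^5 + 2^6 + 2^7 + 2^8
= 1 + 4 + 8 + 32 + 64 + 128 + 256
= 493



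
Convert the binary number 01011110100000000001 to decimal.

Sum of powers of 2 for each 1-bit:
2^0 + 2^11 + 2^13 + 2^14 + 2^15 + 2^16 + 2^18
= 1 + 2048 + 8192 + 16384 + 32768 + 65536 + 262144
= 387073



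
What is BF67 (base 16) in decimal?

Expand by place value (powers of 16):
Digit values: B = 11, F = 15
BF67 = 11 × 16^3 + 15 × 16^2 + 6 × 16^1 + 7 × 16^0
= 11 × 4096 + 15 × 256 + 6 × 16 + 7 × 1
= 45056 + 3840 + 96 + 7
= 48999



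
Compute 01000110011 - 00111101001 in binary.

Method 1 - Direct subtraction (column by column from the right: bit − bit − borrow-in; if negative, add 2 and borrow 1 from the next column):
borrow: 01110010000
        01000110011
-       00111101001
-------------------
        00001001010

Method 2 - Add two's complement:
Two's complement of 00111101001: invert → 11000010110, add 1 → 11000010111
  01000110011
+ 11000010111
-------------
 100001001010  (end carry out of the top bit = 1)
Discarding the end carry: 00001001010
Decimal check:
  01000110011 = 512 + 32 + 16 + 2 + 1 = 563
  00111101001 = 256 + 128 + 64 + 32 + 8 + 1 = 489
  563 - 489 = 74, and 00001001010 = 64 + 8 + 2 = 74 ✓



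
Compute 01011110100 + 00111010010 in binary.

Add column by column from the right: bit + bit + carry-in; write the sum mod 2, carry 1 when the sum is 2 or 3.
carry:  11111100000
        01011110100
+       00111010010
-------------------
       010011000110
(the carry out of the leftmost column, 0, becomes the leading bit)
Decimal check:
  01011110100 = 512 + 128 + 64 + 32 + 16 + 4 = 756
  00111010010 = 256 + 128 + 64 + 16 + 2 = 466
  756 + 466 = 1222, and 010011000110 = 1024 + 128 + 64 + 4 + 2 = 1222 ✓



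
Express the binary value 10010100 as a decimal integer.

Sum of powers of 2 for each 1-bit:
2^2 + 2^4 + 2^7
= 4 + 16 + 128
= 148



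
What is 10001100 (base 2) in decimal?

Sum of powers of 2 for each 1-bit:
2^2 + 2^3 + 2^7
= 4 + 8 + 128
= 140



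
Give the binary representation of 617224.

Using repeated division by 2:
617224 ÷ 2 = 308612 remainder 0
308612 ÷ 2 = 154306 remainder 0
154306 ÷ 2 = 77153 remainder 0
77153 ÷ 2 = 38576 remainder 1
38576 ÷ 2 = 19288 remainder 0
19288 ÷ 2 = 9644 remainder 0
9644 ÷ 2 = 4822 remainder 0
4822 ÷ 2 = 2411 remainder 0
2411 ÷ 2 = 1205 remainder 1
1205 ÷ 2 = 602 remainder 1
602 ÷ 2 = 301 remainder 0
301 ÷ 2 = 150 remainder 1
150 ÷ 2 = 75 remainder 0
75 ÷ 2 = 37 remainder 1
37 ÷ 2 = 18 remainder 1
18 ÷ 2 = 9 remainder 0
9 ÷ 2 = 4 remainder 1
4 ÷ 2 = 2 remainder 0
2 ÷ 2 = 1 remainder 0
1 ÷ 2 = 0 remainder 1
Reading remainders bottom to top: 10010110101100001000



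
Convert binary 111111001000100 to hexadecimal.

Group into 4-bit nibbles from right:
  0111 = 7
  1110 = E
  0100 = 4
  0100 = 4
Result: 7E44



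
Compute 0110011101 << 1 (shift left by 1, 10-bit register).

Original: 0110011101 (decimal 413)
Shift left by 1 position
Append 1 zero on the right
Result: 1100111010 (decimal 826)
Equivalent: 413 << 1 = 413 × 2^1 = 826



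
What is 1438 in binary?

Using repeated division by 2:
1438 ÷ 2 = 719 remainder 0
719 ÷ 2 = 359 remainder 1
359 ÷ 2 = 179 remainder 1
179 ÷ 2 = 89 remainder 1
89 ÷ 2 = 44 remainder 1
44 ÷ 2 = 22 remainder 0
22 ÷ 2 = 11 remainder 0
11 ÷ 2 = 5 remainder 1
5 ÷ 2 = 2 remainder 1
2 ÷ 2 = 1 remainder 0
1 ÷ 2 = 0 remainder 1
Reading remainders bottom to top: 10110011110



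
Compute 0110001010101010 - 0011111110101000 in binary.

Method 1 - Direct subtraction (column by column from the right: bit − bit − borrow-in; if negative, add 2 and borrow 1 from the next column):
borrow: 0111111000000000
        0110001010101010
-       0011111110101000
------------------------
        0010001100000010

Method 2 - Add two's complement:
Two's complement of 0011111110101000: invert → 1100000001010111, add 1 → 1100000001011000
  0110001010101010
+ 1100000001011000
------------------
 10010001100000010  (end carry out of the top bit = 1)
Discarding the end carry: 0010001100000010
Decimal check:
  0110001010101010 = 16384 + 8192 + 512 + 128 + 32 + 8 + 2 = 25258
  0011111110101000 = 8192 + 4096 + 2048 + 1024 + 512 + 256 + 128 + 32 + 8 = 16296
  25258 - 16296 = 8962, and 0010001100000010 = 8192 + 512 + 256 + 2 = 8962 ✓



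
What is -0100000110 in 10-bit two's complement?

Original: 0100000110
Step 1 - Invert all bits: 1011111001
Step 2 - Add 1: 1011111010
Verification: 0100000110 + 1011111010 = 10000000000; discarding the end carry (carry out of the top bit) leaves the 10-bit value 0000000000, as required for x + (-x)



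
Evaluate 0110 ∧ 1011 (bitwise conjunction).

AND: 1 only when both bits are 1
  0110
& 1011
------
  0010
Decimal: 6 & 11 = 2



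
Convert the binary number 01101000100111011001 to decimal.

Sum of powers of 2 for each 1-bit:
2^0 + 2^3 + 2^4 + 2^6 + 2^7 + 2^8 + 2^11 + 2^15 + 2^17 + 2^18
= 1 + 8 + 16 + 64 + 128 + 256 + 2048 + 32768 + 131072 + 262144
= 428505



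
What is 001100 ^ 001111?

XOR: 1 when bits differ
  001100
^ 001111
--------
  000011
Decimal: 12 ^ 15 = 3



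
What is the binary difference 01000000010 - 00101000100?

Method 1 - Direct subtraction (column by column from the right: bit − bit − borrow-in; if negative, add 2 and borrow 1 from the next column):
borrow: 01111111000
        01000000010
-       00101000100
-------------------
        00010111110

Method 2 - Add two's complement:
Two's complement of 00101000100: invert → 11010111011, add 1 → 11010111100
  01000000010
+ 11010111100
-------------
 100010111110  (end carry out of the top bit = 1)
Discarding the end carry: 00010111110
Decimal check:
  01000000010 = 512 + 2 = 514
  00101000100 = 256 + 64 + 4 = 324
  514 - 324 = 190, and 00010111110 = 128 + 32 + 16 + 8 + 4 + 2 = 190 ✓



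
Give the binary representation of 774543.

Using repeated division by 2:
774543 ÷ 2 = 387271 remainder 1
387271 ÷ 2 = 193635 remainder 1
193635 ÷ 2 = 96817 remainder 1
96817 ÷ 2 = 48408 remainder 1
48408 ÷ 2 = 24204 remainder 0
24204 ÷ 2 = 12102 remainder 0
12102 ÷ 2 = 6051 remainder 0
6051 ÷ 2 = 3025 remainder 1
3025 ÷ 2 = 1512 remainder 1
1512 ÷ 2 = 756 remainder 0
756 ÷ 2 = 378 remainder 0
378 ÷ 2 = 189 remainder 0
189 ÷ 2 = 94 remainder 1
94 ÷ 2 = 47 remainder 0
47 ÷ 2 = 23 remainder 1
23 ÷ 2 = 11 remainder 1
11 ÷ 2 = 5 remainder 1
5 ÷ 2 = 2 remainder 1
2 ÷ 2 = 1 remainder 0
1 ÷ 2 = 0 remainder 1
Reading remainders bottom to top: 10111101000110001111



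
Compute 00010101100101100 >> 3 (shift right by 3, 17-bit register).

Original: 00010101100101100 (decimal 11052)
Shift right by 3 positions
Drop the 3 low bits; fill with zeros on the left
Result: 00000010101100101 (decimal 1381)
Equivalent: 11052 >> 3 = 11052 ÷ 2^3 = 1381



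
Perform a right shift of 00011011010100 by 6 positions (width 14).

Original: 00011011010100 (decimal 1748)
Shift right by 6 positions
Drop the 6 low bits; fill with zeros on the left
Result: 00000000011011 (decimal 27)
Equivalent: 1748 >> 6 = 1748 ÷ 2^6 = 27



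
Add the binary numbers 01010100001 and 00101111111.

Add column by column from the right: bit + bit + carry-in; write the sum mod 2, carry 1 when the sum is 2 or 3.
carry:  11111111110
        01010100001
+       00101111111
-------------------
       010000100000
(the carry out of the leftmost column, 0, becomes the leading bit)
Decimal check:
  01010100001 = 512 + 128 + 32 + 1 = 673
  00101111111 = 256 + 64 + 32 + 16 + 8 + 4 + 2 + 1 = 383
  673 + 383 = 1056, and 010000100000 = 1024 + 32 = 1056 ✓



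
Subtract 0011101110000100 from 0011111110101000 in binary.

Method 1 - Direct subtraction (column by column from the right: bit − bit − borrow-in; if negative, add 2 and borrow 1 from the next column):
borrow: 0000000000001000
        0011111110101000
-       0011101110000100
------------------------
        0000010000100100

Method 2 - Add two's complement:
Two's complement of 0011101110000100: invert → 1100010001111011, add 1 → 1100010001111100
  0011111110101000
+ 1100010001111100
------------------
 10000010000100100  (end carry out of the top bit = 1)
Discarding the end carry: 0000010000100100
Decimal check:
  0011111110101000 = 8192 + 4096 + 2048 + 1024 + 512 + 256 + 128 + 32 + 8 = 16296
  0011101110000100 = 8192 + 4096 + 2048 + 512 + 256 + 128 + 4 = 15236
  16296 - 15236 = 1060, and 0000010000100100 = 1024 + 32 + 4 = 1060 ✓



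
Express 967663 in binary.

Using repeated division by 2:
967663 ÷ 2 = 483831 remainder 1
483831 ÷ 2 = 241915 remainder 1
241915 ÷ 2 = 120957 remainder 1
120957 ÷ 2 = 60478 remainder 1
60478 ÷ 2 = 30239 remainder 0
30239 ÷ 2 = 15119 remainder 1
15119 ÷ 2 = 7559 remainder 1
7559 ÷ 2 = 3779 remainder 1
3779 ÷ 2 = 1889 remainder 1
1889 ÷ 2 = 944 remainder 1
944 ÷ 2 = 472 remainder 0
472 ÷ 2 = 236 remainder 0
236 ÷ 2 = 118 remainder 0
118 ÷ 2 = 59 remainder 0
59 ÷ 2 = 29 remainder 1
29 ÷ 2 = 14 remainder 1
14 ÷ 2 = 7 remainder 0
7 ÷ 2 = 3 remainder 1
3 ÷ 2 = 1 remainder 1
1 ÷ 2 = 0 remainder 1
Reading remainders bottom to top: 11101100001111101111



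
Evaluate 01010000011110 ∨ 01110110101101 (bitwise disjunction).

OR: 1 when either bit is 1
  01010000011110
| 01110110101101
----------------
  01110110111111
Decimal: 5150 | 7597 = 7615



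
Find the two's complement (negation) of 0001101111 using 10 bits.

Original: 0001101111
Step 1 - Invert all bits: 1110010000
Step 2 - Add 1: 1110010001
Verification: 0001101111 + 1110010001 = 10000000000; discarding the end carry (carry out of the top bit) leaves the 10-bit value 0000000000, as required for x + (-x)



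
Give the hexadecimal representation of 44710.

Using repeated division by 16 (digits 10–15 are A–F):
44710 ÷ 16 = 2794 remainder 6
2794 ÷ 16 = 174 remainder 10 (A)
174 ÷ 16 = 10 remainder 14 (E)
10 ÷ 16 = 0 remainder 10 (A)
Reading remainders bottom to top: AEA6



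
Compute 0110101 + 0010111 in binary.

Add column by column from the right: bit + bit + carry-in; write the sum mod 2, carry 1 when the sum is 2 or 3.
carry:  1101110
        0110101
+       0010111
---------------
       01001100
(the carry out of the leftmost column, 0, becomes the leading bit)
Decimal check:
  0110101 = 32 + 16 + 4 + 1 = 53
  0010111 = 16 + 4 + 2 + 1 = 23
  53 + 23 = 76, and 01001100 = 64 + 8 + 4 = 76 ✓



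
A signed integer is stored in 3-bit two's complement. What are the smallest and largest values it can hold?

For 3-bit two's complement:
Minimum: -2^2 = -4
Maximum: 2^2 - 1 = 3



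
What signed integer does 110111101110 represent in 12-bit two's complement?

Binary: 110111101110
Sign bit: 1 (negative)
Invert: 001000010001
Add 1:  001000010010
Magnitude: 001000010010 = 512 + 16 + 2 = 530
Value: -530



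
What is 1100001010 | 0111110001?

OR: 1 when either bit is 1
  1100001010
| 0111110001
------------
  1111111011
Decimal: 778 | 497 = 1019



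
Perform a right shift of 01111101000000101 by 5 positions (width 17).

Original: 01111101000000101 (decimal 64005)
Shift right by 5 positions
Drop the 5 low bits; fill with zeros on the left
Result: 00000011111010000 (decimal 2000)
Equivalent: 64005 >> 5 = 64005 ÷ 2^5 = 2000



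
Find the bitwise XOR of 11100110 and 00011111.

XOR: 1 when bits differ
  11100110
^ 00011111
----------
  11111001
Decimal: 230 ^ 31 = 249



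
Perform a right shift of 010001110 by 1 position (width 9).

Original: 010001110 (decimal 142)
Shift right by 1 position
Drop the 1 low bit; fill with zero on the left
Result: 001000111 (decimal 71)
Equivalent: 142 >> 1 = 142 ÷ 2^1 = 71



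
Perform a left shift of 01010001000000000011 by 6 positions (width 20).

Original: 01010001000000000011 (decimal 331779)
Shift left by 6 positions
Append 6 zeros on the right and drop the 6 high bits that overflow the 20-bit width
Result: 01000000000011000000 (decimal 262336)
Equivalent: 331779 << 6 = 331779 × 2^6 = 21233856, truncated to 20 bits = 262336



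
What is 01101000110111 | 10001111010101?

OR: 1 when either bit is 1
  01101000110111
| 10001111010101
----------------
  11101111110111
Decimal: 6711 | 9173 = 15351



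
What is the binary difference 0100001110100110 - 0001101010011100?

Method 1 - Direct subtraction (column by column from the right: bit − bit − borrow-in; if negative, add 2 and borrow 1 from the next column):
borrow: 0111000000110000
        0100001110100110
-       0001101010011100
------------------------
        0010100100001010

Method 2 - Add two's complement:
Two's complement of 0001101010011100: invert → 1110010101100011, add 1 → 1110010101100100
  0100001110100110
+ 1110010101100100
------------------
 10010100100001010  (end carry out of the top bit = 1)
Discarding the end carry: 0010100100001010
Decimal check:
  0100001110100110 = 16384 + 512 + 256 + 128 + 32 + 4 + 2 = 17318
  0001101010011100 = 4096 + 2048 + 512 + 128 + 16 + 8 + 4 = 6812
  17318 - 6812 = 10506, and 0010100100001010 = 8192 + 2048 + 256 + 8 + 2 = 10506 ✓



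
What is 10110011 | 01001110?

OR: 1 when either bit is 1
  10110011
| 01001110
----------
  11111111
Decimal: 179 | 78 = 255



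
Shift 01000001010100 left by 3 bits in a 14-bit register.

Original: 01000001010100 (decimal 4180)
Shift left by 3 positions
Append 3 zeros on the right and drop the 3 high bits that overflow the 14-bit width
Result: 00001010100000 (decimal 672)
Equivalent: 4180 << 3 = 4180 × 2^3 = 33440, truncated to 14 bits = 672



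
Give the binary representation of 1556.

Using repeated division by 2:
1556 ÷ 2 = 778 remainder 0
778 ÷ 2 = 389 remainder 0
389 ÷ 2 = 194 remainder 1
194 ÷ 2 = 97 remainder 0
97 ÷ 2 = 48 remainder 1
48 ÷ 2 = 24 remainder 0
24 ÷ 2 = 12 remainder 0
12 ÷ 2 = 6 remainder 0
6 ÷ 2 = 3 remainder 0
3 ÷ 2 = 1 remainder 1
1 ÷ 2 = 0 remainder 1
Reading remainders bottom to top: 11000010100



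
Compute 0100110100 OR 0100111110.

OR: 1 when either bit is 1
  0100110100
| 0100111110
------------
  0100111110
Decimal: 308 | 318 = 318

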